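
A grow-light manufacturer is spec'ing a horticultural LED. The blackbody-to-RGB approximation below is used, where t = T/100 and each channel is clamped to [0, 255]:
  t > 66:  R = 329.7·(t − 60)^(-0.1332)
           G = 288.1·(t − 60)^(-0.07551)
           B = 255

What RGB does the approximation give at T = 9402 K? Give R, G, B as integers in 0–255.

R=206, G=221, B=255

t = 9402/100 = 94.02; the t > 66 branch applies.
R = 329.7·(94.02 − 60)^(-0.1332) = 329.7·34.02^(-0.1332) = 329.7·0.62513 = 206.107.
G = 288.1·(94.02 − 60)^(-0.07551) = 288.1·34.02^(-0.07551) = 288.1·0.76619 = 220.740.
B = 255 by definition for t > 66.
Rounded: (206, 221, 255).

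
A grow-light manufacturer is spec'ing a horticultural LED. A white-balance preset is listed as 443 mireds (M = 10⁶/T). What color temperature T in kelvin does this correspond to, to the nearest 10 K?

2260 K

T = 10⁶ / 443 = 2257.34 K → 2260 K.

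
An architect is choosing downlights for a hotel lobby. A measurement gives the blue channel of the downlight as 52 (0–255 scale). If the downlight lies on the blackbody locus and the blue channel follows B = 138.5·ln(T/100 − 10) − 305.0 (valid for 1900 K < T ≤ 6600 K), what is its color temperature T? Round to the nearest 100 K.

ln(t − 10) = (52 + 305.0) / 138.5 = 2.5776.
t − 10 = e^2.5776 = 13.166, so t = 23.166.
T = 100·t = 2317 K → 2300 K to the nearest 100 K.

2300 K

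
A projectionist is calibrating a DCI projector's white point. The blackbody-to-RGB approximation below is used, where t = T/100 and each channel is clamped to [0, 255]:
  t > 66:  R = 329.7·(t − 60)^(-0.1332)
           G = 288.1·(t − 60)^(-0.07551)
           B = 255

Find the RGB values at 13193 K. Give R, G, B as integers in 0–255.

R=187, G=209, B=255

t = 13193/100 = 131.93; the t > 66 branch applies.
R = 329.7·(131.93 − 60)^(-0.1332) = 329.7·71.93^(-0.1332) = 329.7·0.56580 = 186.543.
G = 288.1·(131.93 − 60)^(-0.07551) = 288.1·71.93^(-0.07551) = 288.1·0.72408 = 208.607.
B = 255 by definition for t > 66.
Rounded: (187, 209, 255).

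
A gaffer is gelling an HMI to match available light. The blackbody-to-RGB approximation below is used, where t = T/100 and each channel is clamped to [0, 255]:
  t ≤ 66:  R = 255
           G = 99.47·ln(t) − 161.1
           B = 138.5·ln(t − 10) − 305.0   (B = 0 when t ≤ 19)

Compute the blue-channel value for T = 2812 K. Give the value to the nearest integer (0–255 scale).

t = 2812/100 = 28.12; the t ≤ 66 branch applies.
B = 138.5·ln(28.12 − 10) − 305.0 = 138.5·ln 18.12 − 305.0 = 138.5·2.8970 − 305.0 = 96.237.
Rounded: 96.

96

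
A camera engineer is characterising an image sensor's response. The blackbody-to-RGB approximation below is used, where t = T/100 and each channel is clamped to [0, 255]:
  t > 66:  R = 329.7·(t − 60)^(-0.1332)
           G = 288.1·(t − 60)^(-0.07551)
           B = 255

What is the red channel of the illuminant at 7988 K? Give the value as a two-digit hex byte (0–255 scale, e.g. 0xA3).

t = 7988/100 = 79.88; the t > 66 branch applies.
R = 329.7·(79.88 − 60)^(-0.1332) = 329.7·19.88^(-0.1332) = 329.7·0.67151 = 221.396.
Rounded: 221; in hex, 0xDD.

0xDD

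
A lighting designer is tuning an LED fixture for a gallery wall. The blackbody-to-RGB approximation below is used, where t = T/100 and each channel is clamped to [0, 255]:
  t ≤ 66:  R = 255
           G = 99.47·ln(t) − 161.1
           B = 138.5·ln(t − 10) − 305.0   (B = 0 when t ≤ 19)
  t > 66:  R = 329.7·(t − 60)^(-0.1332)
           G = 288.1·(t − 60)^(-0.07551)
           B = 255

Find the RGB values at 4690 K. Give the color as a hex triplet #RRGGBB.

#FFDEC3

t = 4690/100 = 46.9; the t ≤ 66 branch applies.
R = 255 by definition for t ≤ 66.
G = 99.47·ln 46.9 − 161.1 = 99.47·3.8480 − 161.1 = 221.662.
B = 138.5·ln(46.9 − 10) − 305.0 = 138.5·ln 36.9 − 305.0 = 138.5·3.6082 − 305.0 = 194.737.
Rounded: (255, 222, 195).
In hex: #FFDEC3.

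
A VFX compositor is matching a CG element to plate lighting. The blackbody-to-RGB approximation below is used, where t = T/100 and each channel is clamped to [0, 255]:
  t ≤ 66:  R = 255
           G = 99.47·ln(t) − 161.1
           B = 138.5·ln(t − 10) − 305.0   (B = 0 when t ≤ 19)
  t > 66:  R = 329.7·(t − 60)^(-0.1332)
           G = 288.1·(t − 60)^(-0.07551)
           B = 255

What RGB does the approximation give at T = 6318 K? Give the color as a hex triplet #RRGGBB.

#FFFBF5

t = 6318/100 = 63.18; the t ≤ 66 branch applies.
R = 255 by definition for t ≤ 66.
G = 99.47·ln 63.18 − 161.1 = 99.47·4.1460 − 161.1 = 251.301.
B = 138.5·ln(63.18 − 10) − 305.0 = 138.5·ln 53.18 − 305.0 = 138.5·3.9737 − 305.0 = 245.355.
Rounded: (255, 251, 245).
In hex: #FFFBF5.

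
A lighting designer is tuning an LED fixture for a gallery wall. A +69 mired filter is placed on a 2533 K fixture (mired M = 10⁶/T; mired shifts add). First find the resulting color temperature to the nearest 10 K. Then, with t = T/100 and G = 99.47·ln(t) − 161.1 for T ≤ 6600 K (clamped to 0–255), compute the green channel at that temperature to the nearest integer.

145

M_in = 10⁶/2533 = 394.79; M_out = 394.79 + (+69) = 463.79.
T_out = 10⁶/463.79 = 2156.2 K → 2160 K; t = 21.6.
G = 99.47·ln 21.6 − 161.1 = 99.47·3.0727 − 161.1 = 144.541.
Rounded: 145.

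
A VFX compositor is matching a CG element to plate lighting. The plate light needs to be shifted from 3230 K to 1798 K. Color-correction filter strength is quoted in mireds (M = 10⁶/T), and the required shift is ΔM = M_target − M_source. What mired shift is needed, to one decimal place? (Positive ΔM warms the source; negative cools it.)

M_source = 10⁶/3230 = 309.598; M_target = 10⁶/1798 = 556.174.
ΔM = 556.174 − 309.598 = 246.576 → +246.6 mireds, a warming shift.

+246.6 mireds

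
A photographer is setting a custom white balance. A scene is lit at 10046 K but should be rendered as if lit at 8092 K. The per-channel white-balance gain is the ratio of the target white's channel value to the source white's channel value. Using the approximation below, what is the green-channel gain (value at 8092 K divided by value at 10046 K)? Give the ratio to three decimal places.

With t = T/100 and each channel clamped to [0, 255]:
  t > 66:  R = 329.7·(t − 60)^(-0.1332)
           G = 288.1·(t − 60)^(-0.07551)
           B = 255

At 10046 K (t = 100.46):
  G = 288.1·(100.46 − 60)^(-0.07551) = 288.1·40.46^(-0.07551) = 288.1·0.75623 = 217.870.
At 8092 K (t = 80.92):
  G = 288.1·(80.92 − 60)^(-0.07551) = 288.1·20.92^(-0.07551) = 288.1·0.79485 = 228.996.
Gain = 228.996 / 217.870 = 1.0511 → 1.051.

1.051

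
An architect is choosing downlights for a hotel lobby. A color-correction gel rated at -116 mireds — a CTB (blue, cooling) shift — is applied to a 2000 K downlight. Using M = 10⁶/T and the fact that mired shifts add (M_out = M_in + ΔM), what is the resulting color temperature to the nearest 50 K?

2600 K

M_in = 10⁶/2000 = 500.00 mireds.
M_out = 500.00 + (-116) = 384.00 mireds.
T_out = 10⁶/384.00 = 2604.2 K → 2600 K.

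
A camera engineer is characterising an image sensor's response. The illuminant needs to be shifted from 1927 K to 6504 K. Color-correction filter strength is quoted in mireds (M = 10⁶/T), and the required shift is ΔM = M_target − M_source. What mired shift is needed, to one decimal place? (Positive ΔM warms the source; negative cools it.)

M_source = 10⁶/1927 = 518.941; M_target = 10⁶/6504 = 153.752.
ΔM = 153.752 − 518.941 = -365.190 → -365.2 mireds, a cooling shift.

-365.2 mireds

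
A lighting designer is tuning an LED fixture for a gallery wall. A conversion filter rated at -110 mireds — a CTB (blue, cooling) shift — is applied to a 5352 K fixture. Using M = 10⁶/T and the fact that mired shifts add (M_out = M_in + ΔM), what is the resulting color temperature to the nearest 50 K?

M_in = 10⁶/5352 = 186.85 mireds.
M_out = 186.85 + (-110) = 76.85 mireds.
T_out = 10⁶/76.85 = 13013.0 K → 13000 K.

13000 K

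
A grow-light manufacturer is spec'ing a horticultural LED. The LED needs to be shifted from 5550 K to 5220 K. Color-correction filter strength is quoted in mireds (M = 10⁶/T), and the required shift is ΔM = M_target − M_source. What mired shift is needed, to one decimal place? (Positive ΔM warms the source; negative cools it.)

+11.4 mireds

M_source = 10⁶/5550 = 180.180; M_target = 10⁶/5220 = 191.571.
ΔM = 191.571 − 180.180 = 11.391 → +11.4 mireds, a warming shift.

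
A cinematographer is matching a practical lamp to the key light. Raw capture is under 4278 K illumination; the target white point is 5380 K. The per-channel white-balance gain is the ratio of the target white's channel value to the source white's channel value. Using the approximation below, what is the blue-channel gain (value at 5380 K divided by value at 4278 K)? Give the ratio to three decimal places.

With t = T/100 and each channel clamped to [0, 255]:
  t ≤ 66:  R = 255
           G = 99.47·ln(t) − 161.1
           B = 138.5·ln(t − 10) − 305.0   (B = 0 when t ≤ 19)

1.225

At 4278 K (t = 42.78):
  B = 138.5·ln(42.78 − 10) − 305.0 = 138.5·ln 32.78 − 305.0 = 138.5·3.4898 − 305.0 = 178.340.
At 5380 K (t = 53.8):
  B = 138.5·ln(53.8 − 10) − 305.0 = 138.5·ln 43.8 − 305.0 = 138.5·3.7796 − 305.0 = 218.479.
Gain = 218.479 / 178.340 = 1.2251 → 1.225.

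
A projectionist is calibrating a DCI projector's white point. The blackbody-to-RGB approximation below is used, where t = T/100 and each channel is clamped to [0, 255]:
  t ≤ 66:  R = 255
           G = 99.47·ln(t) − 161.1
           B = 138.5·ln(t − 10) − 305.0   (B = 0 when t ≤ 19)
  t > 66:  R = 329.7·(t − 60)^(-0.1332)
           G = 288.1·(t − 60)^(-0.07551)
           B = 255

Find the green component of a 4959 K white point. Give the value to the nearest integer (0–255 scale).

227

t = 4959/100 = 49.59; the t ≤ 66 branch applies.
G = 99.47·ln 49.59 − 161.1 = 99.47·3.9038 − 161.1 = 227.210.
Rounded: 227.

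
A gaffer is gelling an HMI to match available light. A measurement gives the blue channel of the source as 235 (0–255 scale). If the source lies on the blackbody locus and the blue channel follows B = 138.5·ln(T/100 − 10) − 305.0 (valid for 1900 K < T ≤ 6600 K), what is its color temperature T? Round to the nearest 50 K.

ln(t − 10) = (235 + 305.0) / 138.5 = 3.8989.
t − 10 = e^3.8989 = 49.349, so t = 59.349.
T = 100·t = 5935 K → 5950 K to the nearest 50 K.

5950 K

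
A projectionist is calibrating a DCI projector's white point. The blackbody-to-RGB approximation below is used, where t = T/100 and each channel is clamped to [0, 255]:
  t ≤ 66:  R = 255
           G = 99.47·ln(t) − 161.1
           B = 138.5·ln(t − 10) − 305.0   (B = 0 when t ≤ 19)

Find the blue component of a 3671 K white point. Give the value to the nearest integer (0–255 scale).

150

t = 3671/100 = 36.71; the t ≤ 66 branch applies.
B = 138.5·ln(36.71 − 10) − 305.0 = 138.5·ln 26.71 − 305.0 = 138.5·3.2850 − 305.0 = 149.978.
Rounded: 150.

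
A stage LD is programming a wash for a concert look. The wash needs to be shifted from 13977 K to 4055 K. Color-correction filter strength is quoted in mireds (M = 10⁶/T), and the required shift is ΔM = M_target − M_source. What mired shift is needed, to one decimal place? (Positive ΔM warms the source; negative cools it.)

M_source = 10⁶/13977 = 71.546; M_target = 10⁶/4055 = 246.609.
ΔM = 246.609 − 71.546 = 175.063 → +175.1 mireds, a warming shift.

+175.1 mireds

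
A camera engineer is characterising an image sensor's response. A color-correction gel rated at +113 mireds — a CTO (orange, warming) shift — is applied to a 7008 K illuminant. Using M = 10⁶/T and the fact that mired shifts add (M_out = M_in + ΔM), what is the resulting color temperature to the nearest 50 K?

3900 K

M_in = 10⁶/7008 = 142.69 mireds.
M_out = 142.69 + (+113) = 255.69 mireds.
T_out = 10⁶/255.69 = 3910.9 K → 3900 K.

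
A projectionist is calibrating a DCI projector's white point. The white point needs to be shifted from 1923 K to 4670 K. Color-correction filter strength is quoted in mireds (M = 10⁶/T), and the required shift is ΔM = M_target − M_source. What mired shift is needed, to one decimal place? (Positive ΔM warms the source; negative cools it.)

M_source = 10⁶/1923 = 520.021; M_target = 10⁶/4670 = 214.133.
ΔM = 214.133 − 520.021 = -305.888 → -305.9 mireds, a cooling shift.

-305.9 mireds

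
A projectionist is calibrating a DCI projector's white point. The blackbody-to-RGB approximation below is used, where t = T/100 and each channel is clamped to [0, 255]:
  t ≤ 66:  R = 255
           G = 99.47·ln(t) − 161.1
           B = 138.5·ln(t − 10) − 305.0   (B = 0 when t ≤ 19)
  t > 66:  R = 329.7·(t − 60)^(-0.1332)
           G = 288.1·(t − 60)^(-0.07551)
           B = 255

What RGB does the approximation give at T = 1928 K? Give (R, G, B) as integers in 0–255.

(255, 133, 4)

t = 1928/100 = 19.28; the t ≤ 66 branch applies.
R = 255 by definition for t ≤ 66.
G = 99.47·ln 19.28 − 161.1 = 99.47·2.9591 − 161.1 = 133.239.
B = 138.5·ln(19.28 − 10) − 305.0 = 138.5·ln 9.28 − 305.0 = 138.5·2.2279 − 305.0 = 3.559.
Rounded: (255, 133, 4).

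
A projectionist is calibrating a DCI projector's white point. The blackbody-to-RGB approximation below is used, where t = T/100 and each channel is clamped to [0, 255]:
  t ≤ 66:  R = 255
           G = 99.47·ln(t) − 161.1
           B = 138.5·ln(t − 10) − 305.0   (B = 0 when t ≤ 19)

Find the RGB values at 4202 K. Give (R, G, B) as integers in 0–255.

(255, 211, 175)

t = 4202/100 = 42.02; the t ≤ 66 branch applies.
R = 255 by definition for t ≤ 66.
G = 99.47·ln 42.02 − 161.1 = 99.47·3.7381 − 161.1 = 210.733.
B = 138.5·ln(42.02 − 10) − 305.0 = 138.5·ln 32.02 − 305.0 = 138.5·3.4664 − 305.0 = 175.091.
Rounded: (255, 211, 175).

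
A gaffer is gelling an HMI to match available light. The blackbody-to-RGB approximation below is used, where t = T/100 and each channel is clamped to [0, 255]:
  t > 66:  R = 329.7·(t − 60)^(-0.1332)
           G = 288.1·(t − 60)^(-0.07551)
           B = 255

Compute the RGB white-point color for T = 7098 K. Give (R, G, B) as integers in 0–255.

t = 7098/100 = 70.98; the t > 66 branch applies.
R = 329.7·(70.98 − 60)^(-0.1332) = 329.7·10.98^(-0.1332) = 329.7·0.72676 = 239.613.
G = 288.1·(70.98 − 60)^(-0.07551) = 288.1·10.98^(-0.07551) = 288.1·0.83450 = 240.418.
B = 255 by definition for t > 66.
Rounded: (240, 240, 255).

(240, 240, 255)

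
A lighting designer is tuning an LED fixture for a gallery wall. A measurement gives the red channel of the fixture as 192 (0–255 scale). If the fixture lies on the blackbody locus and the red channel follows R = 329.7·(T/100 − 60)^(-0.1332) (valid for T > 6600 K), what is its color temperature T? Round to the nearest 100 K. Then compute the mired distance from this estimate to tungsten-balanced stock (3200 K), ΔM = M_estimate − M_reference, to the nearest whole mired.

-228 mireds

(t − 60)^(-0.1332) = 192/329.7 = 0.58235.
t − 60 = 0.58235^(1/-0.1332) = 0.58235^(-7.508) = 57.929, so t = 117.929.
T = 100·t = 11793 K → 11800 K to the nearest 100 K.
M_estimate = 10⁶/11800 = 84.75; M_reference = 10⁶/3200 = 312.50.
ΔM = 84.75 − 312.50 = -227.75 → -228 mireds.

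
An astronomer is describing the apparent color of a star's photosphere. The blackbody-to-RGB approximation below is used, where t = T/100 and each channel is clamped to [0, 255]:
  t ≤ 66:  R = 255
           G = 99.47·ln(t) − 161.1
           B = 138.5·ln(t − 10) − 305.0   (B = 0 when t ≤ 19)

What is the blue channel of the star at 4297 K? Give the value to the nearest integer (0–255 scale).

t = 4297/100 = 42.97; the t ≤ 66 branch applies.
B = 138.5·ln(42.97 − 10) − 305.0 = 138.5·ln 32.97 − 305.0 = 138.5·3.4956 − 305.0 = 179.140.
Rounded: 179.

179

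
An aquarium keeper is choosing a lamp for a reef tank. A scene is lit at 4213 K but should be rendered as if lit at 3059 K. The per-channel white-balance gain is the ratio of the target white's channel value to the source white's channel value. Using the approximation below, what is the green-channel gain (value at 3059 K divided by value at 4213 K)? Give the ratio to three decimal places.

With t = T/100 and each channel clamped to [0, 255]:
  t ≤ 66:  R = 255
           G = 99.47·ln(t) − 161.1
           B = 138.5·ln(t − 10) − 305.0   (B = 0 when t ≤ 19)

At 4213 K (t = 42.13):
  G = 99.47·ln 42.13 − 161.1 = 99.47·3.7408 − 161.1 = 210.993.
At 3059 K (t = 30.59):
  G = 99.47·ln 30.59 − 161.1 = 99.47·3.4207 − 161.1 = 179.154.
Gain = 179.154 / 210.993 = 0.8491 → 0.849.

0.849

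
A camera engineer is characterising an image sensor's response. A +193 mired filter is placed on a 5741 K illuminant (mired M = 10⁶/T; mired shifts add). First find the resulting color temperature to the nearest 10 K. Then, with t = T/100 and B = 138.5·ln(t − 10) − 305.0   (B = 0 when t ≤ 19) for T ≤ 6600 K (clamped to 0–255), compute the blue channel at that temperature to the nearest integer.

89

M_in = 10⁶/5741 = 174.19; M_out = 174.19 + (+193) = 367.19.
T_out = 10⁶/367.19 = 2723.4 K → 2720 K; t = 27.2.
B = 138.5·ln(27.2 − 10) − 305.0 = 138.5·ln 17.2 − 305.0 = 138.5·2.8449 − 305.0 = 89.020.
Rounded: 89.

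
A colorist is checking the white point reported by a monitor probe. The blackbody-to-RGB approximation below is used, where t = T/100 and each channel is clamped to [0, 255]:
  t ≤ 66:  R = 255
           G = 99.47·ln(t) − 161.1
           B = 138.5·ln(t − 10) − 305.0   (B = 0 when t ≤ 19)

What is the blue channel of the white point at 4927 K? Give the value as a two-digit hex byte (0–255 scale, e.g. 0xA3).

0xCB

t = 4927/100 = 49.27; the t ≤ 66 branch applies.
B = 138.5·ln(49.27 − 10) − 305.0 = 138.5·ln 39.27 − 305.0 = 138.5·3.6705 − 305.0 = 203.359.
Rounded: 203; in hex, 0xCB.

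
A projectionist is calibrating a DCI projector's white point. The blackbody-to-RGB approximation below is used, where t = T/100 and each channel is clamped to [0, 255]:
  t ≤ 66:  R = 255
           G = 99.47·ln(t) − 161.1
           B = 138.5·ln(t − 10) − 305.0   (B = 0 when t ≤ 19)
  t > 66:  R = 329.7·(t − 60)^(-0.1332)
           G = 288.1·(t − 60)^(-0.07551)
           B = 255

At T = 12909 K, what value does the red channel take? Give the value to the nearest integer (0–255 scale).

188

t = 12909/100 = 129.09; the t > 66 branch applies.
R = 329.7·(129.09 − 60)^(-0.1332) = 329.7·69.09^(-0.1332) = 329.7·0.56884 = 187.546.
Rounded: 188.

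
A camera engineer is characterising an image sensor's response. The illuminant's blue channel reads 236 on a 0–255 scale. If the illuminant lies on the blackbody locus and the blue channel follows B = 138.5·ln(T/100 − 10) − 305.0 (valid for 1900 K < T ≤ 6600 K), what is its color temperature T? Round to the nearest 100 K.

ln(t − 10) = (236 + 305.0) / 138.5 = 3.9061.
t − 10 = e^3.9061 = 49.707, so t = 59.707.
T = 100·t = 5971 K → 6000 K to the nearest 100 K.

6000 K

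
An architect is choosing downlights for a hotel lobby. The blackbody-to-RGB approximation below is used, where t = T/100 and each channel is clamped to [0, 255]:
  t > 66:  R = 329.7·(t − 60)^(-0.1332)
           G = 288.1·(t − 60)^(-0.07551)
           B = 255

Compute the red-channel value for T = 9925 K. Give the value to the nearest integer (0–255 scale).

202

t = 9925/100 = 99.25; the t > 66 branch applies.
R = 329.7·(99.25 − 60)^(-0.1332) = 329.7·39.25^(-0.1332) = 329.7·0.61334 = 202.218.
Rounded: 202.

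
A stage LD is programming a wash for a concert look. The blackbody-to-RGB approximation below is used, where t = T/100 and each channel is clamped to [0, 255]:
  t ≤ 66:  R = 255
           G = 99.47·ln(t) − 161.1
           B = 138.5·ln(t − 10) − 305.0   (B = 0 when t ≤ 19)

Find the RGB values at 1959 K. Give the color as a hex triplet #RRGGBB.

t = 1959/100 = 19.59; the t ≤ 66 branch applies.
R = 255 by definition for t ≤ 66.
G = 99.47·ln 19.59 − 161.1 = 99.47·2.9750 − 161.1 = 134.825.
B = 138.5·ln(19.59 − 10) − 305.0 = 138.5·ln 9.59 − 305.0 = 138.5·2.2607 − 305.0 = 8.110.
Rounded: (255, 135, 8).
In hex: #FF8708.

#FF8708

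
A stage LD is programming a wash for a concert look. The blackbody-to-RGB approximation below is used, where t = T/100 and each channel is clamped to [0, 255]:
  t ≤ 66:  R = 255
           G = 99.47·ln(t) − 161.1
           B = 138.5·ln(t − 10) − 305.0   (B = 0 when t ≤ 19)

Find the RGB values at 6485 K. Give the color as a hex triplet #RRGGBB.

t = 6485/100 = 64.85; the t ≤ 66 branch applies.
R = 255 by definition for t ≤ 66.
G = 99.47·ln 64.85 − 161.1 = 99.47·4.1721 − 161.1 = 253.896.
B = 138.5·ln(64.85 − 10) − 305.0 = 138.5·ln 54.85 − 305.0 = 138.5·4.0046 − 305.0 = 249.637.
Rounded: (255, 254, 250).
In hex: #FFFEFA.

#FFFEFA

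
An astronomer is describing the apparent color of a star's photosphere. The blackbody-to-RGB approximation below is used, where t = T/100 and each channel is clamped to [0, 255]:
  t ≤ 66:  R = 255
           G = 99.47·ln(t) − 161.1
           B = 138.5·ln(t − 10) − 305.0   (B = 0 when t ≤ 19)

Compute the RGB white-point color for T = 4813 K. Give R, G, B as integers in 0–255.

R=255, G=224, B=199

t = 4813/100 = 48.13; the t ≤ 66 branch applies.
R = 255 by definition for t ≤ 66.
G = 99.47·ln 48.13 − 161.1 = 99.47·3.8739 − 161.1 = 224.237.
B = 138.5·ln(48.13 − 10) − 305.0 = 138.5·ln 38.13 − 305.0 = 138.5·3.6410 − 305.0 = 199.279.
Rounded: (255, 224, 199).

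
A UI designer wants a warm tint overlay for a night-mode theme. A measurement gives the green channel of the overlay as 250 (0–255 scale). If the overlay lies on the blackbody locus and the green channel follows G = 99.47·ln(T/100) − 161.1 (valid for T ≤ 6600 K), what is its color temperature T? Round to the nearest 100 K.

6200 K

ln t = (250 + 161.1) / 99.47 = 4.1329.
t = e^4.1329 = 62.359.
T = 100·t = 6236 K → 6200 K to the nearest 100 K.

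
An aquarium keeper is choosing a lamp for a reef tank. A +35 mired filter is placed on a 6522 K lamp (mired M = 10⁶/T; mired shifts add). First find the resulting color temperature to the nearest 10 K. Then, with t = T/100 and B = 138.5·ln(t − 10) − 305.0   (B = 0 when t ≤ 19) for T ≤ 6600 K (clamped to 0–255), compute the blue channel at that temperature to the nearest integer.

216

M_in = 10⁶/6522 = 153.33; M_out = 153.33 + (+35) = 188.33.
T_out = 10⁶/188.33 = 5309.9 K → 5310 K; t = 53.1.
B = 138.5·ln(53.1 − 10) − 305.0 = 138.5·ln 43.1 − 305.0 = 138.5·3.7635 − 305.0 = 216.248.
Rounded: 216.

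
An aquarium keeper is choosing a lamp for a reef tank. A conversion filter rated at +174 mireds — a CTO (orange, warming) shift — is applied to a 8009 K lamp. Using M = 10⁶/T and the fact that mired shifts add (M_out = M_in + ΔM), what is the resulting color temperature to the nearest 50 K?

M_in = 10⁶/8009 = 124.86 mireds.
M_out = 124.86 + (+174) = 298.86 mireds.
T_out = 10⁶/298.86 = 3346.1 K → 3350 K.

3350 K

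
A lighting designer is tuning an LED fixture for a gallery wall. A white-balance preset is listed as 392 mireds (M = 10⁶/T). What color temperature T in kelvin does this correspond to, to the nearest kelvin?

T = 10⁶ / 392 = 2551.02 K → 2551 K.

2551 K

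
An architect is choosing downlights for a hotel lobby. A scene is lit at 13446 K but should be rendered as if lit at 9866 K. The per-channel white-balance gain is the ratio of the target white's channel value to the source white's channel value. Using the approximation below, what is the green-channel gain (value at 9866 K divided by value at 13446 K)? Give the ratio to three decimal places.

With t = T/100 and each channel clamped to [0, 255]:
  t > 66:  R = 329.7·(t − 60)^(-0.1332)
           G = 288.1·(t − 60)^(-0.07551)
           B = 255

1.051

At 13446 K (t = 134.46):
  G = 288.1·(134.46 − 60)^(-0.07551) = 288.1·74.46^(-0.07551) = 288.1·0.72219 = 208.063.
At 9866 K (t = 98.66):
  G = 288.1·(98.66 − 60)^(-0.07551) = 288.1·38.66^(-0.07551) = 288.1·0.75883 = 218.620.
Gain = 218.620 / 208.063 = 1.0507 → 1.051.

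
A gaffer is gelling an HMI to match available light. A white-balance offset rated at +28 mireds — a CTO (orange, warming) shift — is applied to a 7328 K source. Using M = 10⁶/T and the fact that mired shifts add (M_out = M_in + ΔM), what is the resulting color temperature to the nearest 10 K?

M_in = 10⁶/7328 = 136.46 mireds.
M_out = 136.46 + (+28) = 164.46 mireds.
T_out = 10⁶/164.46 = 6080.4 K → 6080 K.

6080 K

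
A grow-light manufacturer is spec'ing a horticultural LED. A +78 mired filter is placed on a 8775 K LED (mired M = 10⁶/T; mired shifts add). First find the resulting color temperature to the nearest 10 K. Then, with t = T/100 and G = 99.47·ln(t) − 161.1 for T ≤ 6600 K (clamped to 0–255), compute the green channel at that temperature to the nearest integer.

M_in = 10⁶/8775 = 113.96; M_out = 113.96 + (+78) = 191.96.
T_out = 10⁶/191.96 = 5209.4 K → 5210 K; t = 52.1.
G = 99.47·ln 52.1 − 161.1 = 99.47·3.9532 − 161.1 = 232.121.
Rounded: 232.

232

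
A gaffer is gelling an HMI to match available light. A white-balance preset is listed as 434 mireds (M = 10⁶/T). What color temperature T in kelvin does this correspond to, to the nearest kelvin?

T = 10⁶ / 434 = 2304.15 K → 2304 K.

2304 K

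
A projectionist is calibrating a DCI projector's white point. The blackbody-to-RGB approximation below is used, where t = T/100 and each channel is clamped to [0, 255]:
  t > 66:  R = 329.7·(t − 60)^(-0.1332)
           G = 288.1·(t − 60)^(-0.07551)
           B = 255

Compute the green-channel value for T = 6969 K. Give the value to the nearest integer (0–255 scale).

243

t = 6969/100 = 69.69; the t > 66 branch applies.
G = 288.1·(69.69 − 60)^(-0.07551) = 288.1·9.69^(-0.07551) = 288.1·0.84241 = 242.698.
Rounded: 243.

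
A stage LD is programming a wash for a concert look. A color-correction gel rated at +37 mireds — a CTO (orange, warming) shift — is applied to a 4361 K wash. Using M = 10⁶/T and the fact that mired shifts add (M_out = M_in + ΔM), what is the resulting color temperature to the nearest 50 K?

3750 K

M_in = 10⁶/4361 = 229.31 mireds.
M_out = 229.31 + (+37) = 266.31 mireds.
T_out = 10⁶/266.31 = 3755.1 K → 3750 K.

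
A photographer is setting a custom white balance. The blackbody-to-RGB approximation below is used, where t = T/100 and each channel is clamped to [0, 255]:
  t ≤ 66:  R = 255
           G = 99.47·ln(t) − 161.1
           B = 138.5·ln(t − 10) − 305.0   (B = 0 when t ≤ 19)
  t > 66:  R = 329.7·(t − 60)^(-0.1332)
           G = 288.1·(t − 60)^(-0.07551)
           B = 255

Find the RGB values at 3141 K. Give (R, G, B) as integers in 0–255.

(255, 182, 119)

t = 3141/100 = 31.41; the t ≤ 66 branch applies.
R = 255 by definition for t ≤ 66.
G = 99.47·ln 31.41 − 161.1 = 99.47·3.4471 − 161.1 = 181.786.
B = 138.5·ln(31.41 − 10) − 305.0 = 138.5·ln 21.41 − 305.0 = 138.5·3.0639 − 305.0 = 119.344.
Rounded: (255, 182, 119).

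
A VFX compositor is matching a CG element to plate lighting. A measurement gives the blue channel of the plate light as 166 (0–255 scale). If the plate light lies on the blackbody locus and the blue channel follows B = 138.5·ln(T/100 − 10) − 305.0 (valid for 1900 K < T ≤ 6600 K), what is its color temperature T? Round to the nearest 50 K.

4000 K

ln(t − 10) = (166 + 305.0) / 138.5 = 3.4007.
t − 10 = e^3.4007 = 29.986, so t = 39.986.
T = 100·t = 3999 K → 4000 K to the nearest 50 K.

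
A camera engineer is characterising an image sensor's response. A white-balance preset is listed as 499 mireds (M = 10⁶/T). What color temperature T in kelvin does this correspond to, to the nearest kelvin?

2004 K

T = 10⁶ / 499 = 2004.01 K → 2004 K.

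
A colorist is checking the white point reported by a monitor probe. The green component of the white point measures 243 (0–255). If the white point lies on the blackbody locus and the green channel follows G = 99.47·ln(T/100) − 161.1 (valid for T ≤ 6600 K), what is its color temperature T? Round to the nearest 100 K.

ln t = (243 + 161.1) / 99.47 = 4.0625.
t = e^4.0625 = 58.121.
T = 100·t = 5812 K → 5800 K to the nearest 100 K.

5800 K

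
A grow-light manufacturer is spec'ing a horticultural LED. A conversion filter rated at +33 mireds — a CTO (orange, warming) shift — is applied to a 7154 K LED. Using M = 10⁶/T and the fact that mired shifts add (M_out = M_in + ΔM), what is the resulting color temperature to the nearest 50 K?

5800 K

M_in = 10⁶/7154 = 139.78 mireds.
M_out = 139.78 + (+33) = 172.78 mireds.
T_out = 10⁶/172.78 = 5787.6 K → 5800 K.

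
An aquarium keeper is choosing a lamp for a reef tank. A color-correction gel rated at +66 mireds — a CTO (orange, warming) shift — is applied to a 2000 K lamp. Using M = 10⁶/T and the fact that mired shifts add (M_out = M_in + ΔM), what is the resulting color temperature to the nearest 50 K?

M_in = 10⁶/2000 = 500.00 mireds.
M_out = 500.00 + (+66) = 566.00 mireds.
T_out = 10⁶/566.00 = 1766.8 K → 1750 K.

1750 K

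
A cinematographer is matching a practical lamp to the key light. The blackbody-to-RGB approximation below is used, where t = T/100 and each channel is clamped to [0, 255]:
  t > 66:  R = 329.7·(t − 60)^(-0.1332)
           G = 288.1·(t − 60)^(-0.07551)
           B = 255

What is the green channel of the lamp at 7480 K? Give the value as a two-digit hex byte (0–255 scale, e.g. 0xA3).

t = 7480/100 = 74.8; the t > 66 branch applies.
G = 288.1·(74.8 − 60)^(-0.07551) = 288.1·14.8^(-0.07551) = 288.1·0.81589 = 235.059.
Rounded: 235; in hex, 0xEB.

0xEB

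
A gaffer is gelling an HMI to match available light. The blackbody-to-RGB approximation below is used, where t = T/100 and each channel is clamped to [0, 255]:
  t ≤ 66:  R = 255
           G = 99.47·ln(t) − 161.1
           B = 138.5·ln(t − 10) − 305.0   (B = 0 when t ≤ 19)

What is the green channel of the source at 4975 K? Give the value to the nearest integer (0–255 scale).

228

t = 4975/100 = 49.75; the t ≤ 66 branch applies.
G = 99.47·ln 49.75 − 161.1 = 99.47·3.9070 − 161.1 = 227.530.
Rounded: 228.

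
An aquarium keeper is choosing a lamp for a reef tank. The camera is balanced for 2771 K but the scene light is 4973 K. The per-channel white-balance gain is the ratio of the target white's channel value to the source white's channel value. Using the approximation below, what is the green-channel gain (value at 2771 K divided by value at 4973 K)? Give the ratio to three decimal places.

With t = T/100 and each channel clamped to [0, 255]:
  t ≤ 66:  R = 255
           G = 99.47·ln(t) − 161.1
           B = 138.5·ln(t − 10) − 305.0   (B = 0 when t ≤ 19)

0.744

At 4973 K (t = 49.73):
  G = 99.47·ln 49.73 − 161.1 = 99.47·3.9066 − 161.1 = 227.490.
At 2771 K (t = 27.71):
  G = 99.47·ln 27.71 − 161.1 = 99.47·3.3218 − 161.1 = 169.319.
Gain = 169.319 / 227.490 = 0.7443 → 0.744.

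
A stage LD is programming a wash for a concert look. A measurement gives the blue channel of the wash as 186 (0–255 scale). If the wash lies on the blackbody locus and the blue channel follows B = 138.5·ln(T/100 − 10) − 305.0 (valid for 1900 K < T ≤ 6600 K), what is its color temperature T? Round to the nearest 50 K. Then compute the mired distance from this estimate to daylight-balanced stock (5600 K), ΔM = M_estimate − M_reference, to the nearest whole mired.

ln(t − 10) = (186 + 305.0) / 138.5 = 3.5451.
t − 10 = e^3.5451 = 34.644, so t = 44.644.
T = 100·t = 4464 K → 4450 K to the nearest 50 K.
M_estimate = 10⁶/4450 = 224.72; M_reference = 10⁶/5600 = 178.57.
ΔM = 224.72 − 178.57 = 46.15 → +46 mireds.

+46 mireds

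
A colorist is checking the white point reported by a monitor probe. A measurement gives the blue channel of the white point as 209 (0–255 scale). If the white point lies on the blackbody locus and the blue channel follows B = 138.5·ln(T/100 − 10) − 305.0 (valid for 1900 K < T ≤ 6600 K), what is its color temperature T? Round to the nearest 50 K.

5100 K

ln(t − 10) = (209 + 305.0) / 138.5 = 3.7112.
t − 10 = e^3.7112 = 40.903, so t = 50.903.
T = 100·t = 5090 K → 5100 K to the nearest 50 K.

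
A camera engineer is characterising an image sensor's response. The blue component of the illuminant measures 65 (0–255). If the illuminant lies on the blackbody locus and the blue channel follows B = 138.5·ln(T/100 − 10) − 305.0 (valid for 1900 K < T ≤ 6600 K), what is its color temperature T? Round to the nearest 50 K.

2450 K

ln(t − 10) = (65 + 305.0) / 138.5 = 2.6715.
t − 10 = e^2.6715 = 14.461, so t = 24.461.
T = 100·t = 2446 K → 2450 K to the nearest 50 K.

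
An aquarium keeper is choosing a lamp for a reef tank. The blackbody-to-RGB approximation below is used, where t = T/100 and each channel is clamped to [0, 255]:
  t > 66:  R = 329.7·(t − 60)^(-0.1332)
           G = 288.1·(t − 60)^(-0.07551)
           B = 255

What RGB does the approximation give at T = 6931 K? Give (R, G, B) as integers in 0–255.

t = 6931/100 = 69.31; the t > 66 branch applies.
R = 329.7·(69.31 − 60)^(-0.1332) = 329.7·9.31^(-0.1332) = 329.7·0.74291 = 244.937.
G = 288.1·(69.31 − 60)^(-0.07551) = 288.1·9.31^(-0.07551) = 288.1·0.84496 = 243.432.
B = 255 by definition for t > 66.
Rounded: (245, 243, 255).

(245, 243, 255)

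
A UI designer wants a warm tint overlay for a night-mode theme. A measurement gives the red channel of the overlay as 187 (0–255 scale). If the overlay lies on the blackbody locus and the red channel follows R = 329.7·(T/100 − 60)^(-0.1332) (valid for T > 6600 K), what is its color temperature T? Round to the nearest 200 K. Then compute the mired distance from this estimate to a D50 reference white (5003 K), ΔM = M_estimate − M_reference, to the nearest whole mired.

-123 mireds

(t − 60)^(-0.1332) = 187/329.7 = 0.56718.
t − 60 = 0.56718^(1/-0.1332) = 0.56718^(-7.508) = 70.620, so t = 130.620.
T = 100·t = 13062 K → 13000 K to the nearest 200 K.
M_estimate = 10⁶/13000 = 76.92; M_reference = 10⁶/5003 = 199.88.
ΔM = 76.92 − 199.88 = -122.96 → -123 mireds.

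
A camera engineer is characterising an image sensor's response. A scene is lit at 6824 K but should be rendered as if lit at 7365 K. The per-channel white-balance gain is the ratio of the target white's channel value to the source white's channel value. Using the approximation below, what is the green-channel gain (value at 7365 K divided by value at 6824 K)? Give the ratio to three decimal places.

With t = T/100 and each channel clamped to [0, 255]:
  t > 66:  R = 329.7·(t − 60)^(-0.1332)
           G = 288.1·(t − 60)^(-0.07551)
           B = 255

0.963

At 6824 K (t = 68.24):
  G = 288.1·(68.24 − 60)^(-0.07551) = 288.1·8.24^(-0.07551) = 288.1·0.85278 = 245.687.
At 7365 K (t = 73.65):
  G = 288.1·(73.65 − 60)^(-0.07551) = 288.1·13.65^(-0.07551) = 288.1·0.82089 = 236.499.
Gain = 236.499 / 245.687 = 0.9626 → 0.963.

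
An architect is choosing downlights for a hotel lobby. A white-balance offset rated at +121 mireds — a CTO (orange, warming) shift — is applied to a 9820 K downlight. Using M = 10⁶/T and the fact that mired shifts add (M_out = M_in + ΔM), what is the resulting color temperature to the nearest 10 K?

M_in = 10⁶/9820 = 101.83 mireds.
M_out = 101.83 + (+121) = 222.83 mireds.
T_out = 10⁶/222.83 = 4487.7 K → 4490 K.

4490 K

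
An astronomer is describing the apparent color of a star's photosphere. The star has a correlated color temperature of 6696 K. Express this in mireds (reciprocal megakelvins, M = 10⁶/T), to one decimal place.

M = 10⁶ / 6696 = 149.343 → 149.3 mireds.

149.3 mireds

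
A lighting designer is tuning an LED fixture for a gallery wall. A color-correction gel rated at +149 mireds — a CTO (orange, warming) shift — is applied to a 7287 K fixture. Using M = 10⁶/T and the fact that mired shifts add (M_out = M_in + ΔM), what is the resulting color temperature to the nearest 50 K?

3500 K

M_in = 10⁶/7287 = 137.23 mireds.
M_out = 137.23 + (+149) = 286.23 mireds.
T_out = 10⁶/286.23 = 3493.7 K → 3500 K.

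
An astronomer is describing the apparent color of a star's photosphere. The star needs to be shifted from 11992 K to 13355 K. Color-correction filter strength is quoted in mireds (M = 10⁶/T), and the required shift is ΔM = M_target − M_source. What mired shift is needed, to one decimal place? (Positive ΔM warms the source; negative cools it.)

M_source = 10⁶/11992 = 83.389; M_target = 10⁶/13355 = 74.878.
ΔM = 74.878 − 83.389 = -8.511 → -8.5 mireds, a cooling shift.

-8.5 mireds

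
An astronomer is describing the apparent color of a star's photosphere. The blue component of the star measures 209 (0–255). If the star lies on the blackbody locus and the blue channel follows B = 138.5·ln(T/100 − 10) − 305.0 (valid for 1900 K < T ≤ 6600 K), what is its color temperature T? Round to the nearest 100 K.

5100 K

ln(t − 10) = (209 + 305.0) / 138.5 = 3.7112.
t − 10 = e^3.7112 = 40.903, so t = 50.903.
T = 100·t = 5090 K → 5100 K to the nearest 100 K.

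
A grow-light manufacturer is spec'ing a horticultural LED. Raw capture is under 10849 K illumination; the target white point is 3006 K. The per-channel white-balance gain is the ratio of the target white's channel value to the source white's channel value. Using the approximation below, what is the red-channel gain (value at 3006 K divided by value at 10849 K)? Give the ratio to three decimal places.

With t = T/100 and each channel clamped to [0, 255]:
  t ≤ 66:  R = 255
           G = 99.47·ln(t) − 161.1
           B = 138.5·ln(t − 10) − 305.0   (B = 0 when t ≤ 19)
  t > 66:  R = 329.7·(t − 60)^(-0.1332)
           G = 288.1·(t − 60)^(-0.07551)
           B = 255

At 10849 K (t = 108.49):
  R = 329.7·(108.49 − 60)^(-0.1332) = 329.7·48.49^(-0.1332) = 329.7·0.59631 = 196.603.
At 3006 K (t = 30.06):
  R = 255 by definition for t ≤ 66.
Gain = 255.000 / 196.603 = 1.2970 → 1.297.

1.297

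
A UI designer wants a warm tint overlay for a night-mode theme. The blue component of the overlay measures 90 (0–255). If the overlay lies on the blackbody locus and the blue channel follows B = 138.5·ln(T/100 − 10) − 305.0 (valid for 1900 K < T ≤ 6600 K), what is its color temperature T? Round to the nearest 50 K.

ln(t − 10) = (90 + 305.0) / 138.5 = 2.8520.
t − 10 = e^2.8520 = 17.322, so t = 27.322.
T = 100·t = 2732 K → 2750 K to the nearest 50 K.

2750 K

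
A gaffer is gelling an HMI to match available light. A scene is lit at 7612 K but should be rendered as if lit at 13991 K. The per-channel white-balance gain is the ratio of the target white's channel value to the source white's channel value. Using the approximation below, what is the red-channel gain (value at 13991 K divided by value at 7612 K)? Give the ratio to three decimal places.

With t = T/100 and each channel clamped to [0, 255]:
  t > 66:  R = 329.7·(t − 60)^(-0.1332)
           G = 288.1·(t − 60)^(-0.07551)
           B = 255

At 7612 K (t = 76.12):
  R = 329.7·(76.12 − 60)^(-0.1332) = 329.7·16.12^(-0.1332) = 329.7·0.69052 = 227.666.
At 13991 K (t = 139.91):
  R = 329.7·(139.91 − 60)^(-0.1332) = 329.7·79.91^(-0.1332) = 329.7·0.55792 = 183.947.
Gain = 183.947 / 227.666 = 0.8080 → 0.808.

0.808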